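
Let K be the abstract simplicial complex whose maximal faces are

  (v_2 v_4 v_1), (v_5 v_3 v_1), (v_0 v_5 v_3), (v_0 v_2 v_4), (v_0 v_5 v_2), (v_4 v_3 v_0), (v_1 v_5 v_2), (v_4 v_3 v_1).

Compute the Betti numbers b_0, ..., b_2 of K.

Order the vertices as v_0 < v_1 < v_2 < v_3 < v_4 < v_5. Listing each simplex with vertices in this order, K has dimension 2 with simplices:

  0-simplices (6): [v_0], [v_1], [v_2], [v_3], [v_4], [v_5]
  1-simplices (12): [v_0,v_2], [v_0,v_3], [v_0,v_4], [v_0,v_5], [v_1,v_2], [v_1,v_3], [v_1,v_4], [v_1,v_5], [v_2,v_4], [v_2,v_5], [v_3,v_4], [v_3,v_5]
  2-simplices (8): [v_0,v_2,v_4], [v_0,v_2,v_5], [v_0,v_3,v_4], [v_0,v_3,v_5], [v_1,v_2,v_4], [v_1,v_2,v_5], [v_1,v_3,v_4], [v_1,v_3,v_5]

Hence C_0 ≅ Z^6, C_1 ≅ Z^12, C_2 ≅ Z^8.

Boundary ∂_1: C_1 → C_0 maps an edge to its endpoints' difference, ∂[p,q] = q − p.
This gives a 6×12 integer matrix of rank 5; reducing to Smith normal form yields diagonal entries (1,1,1,1,1).

The boundary map ∂_2: C_2 → C_1 maps a triangle to the signed sum of its edges. For instance
  ∂[v_1,v_2,v_5] = [v_2,v_5] − [v_1,v_5] + [v_1,v_2],
  ∂[v_0,v_2,v_5] = [v_2,v_5] − [v_0,v_5] + [v_0,v_2].
The resulting 12×8 matrix has rank 7, and its Smith normal form has invariant factors (1,1,1,1,1,1,1).

Computing H_k = (kernel of ∂_k) / (image of ∂_{k+1}):

  H_0: rank C_0 − rank ∂_1 = 6 − 5 = 1, and the invariant factors of ∂_1 are all 1, so H_0 = Z.
  H_1: rank ker ∂_1 − rank ∂_2 = (12 − 5) − 7 = 0, and the invariant factors of ∂_2 are all 1, so H_1 = 0.
  H_2: rank ker ∂_2 − rank ∂_3 = (8 − 7) − 0 = 1, and there is no ∂_3, so H_2 = Z.

As a check, the Euler characteristic is 6 − 12 + 8 = 2, which agrees with 1 − 0 + 1 = 2.

Hence the Betti numbers are b_0 = 1, b_1 = 0, b_2 = 1.

b_0 = 1, b_1 = 0, b_2 = 1.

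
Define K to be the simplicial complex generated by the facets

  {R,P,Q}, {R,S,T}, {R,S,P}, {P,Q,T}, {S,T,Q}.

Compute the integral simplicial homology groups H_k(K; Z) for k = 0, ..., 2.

H_0 = Z,  H_1 = Z,  H_2 = 0.

Take the total order P < Q < R < S < T on the vertex set. Then K (dimension 2) consists of the simplices:

  0-simplices (5): P, Q, R, S, T
  1-simplices (10): PQ, PR, PS, PT, QR, QS, QT, RS, RT, ST
  2-simplices (5): PQR, PQT, PRS, QST, RST

so the chain groups are C_0 ≅ Z^5, C_1 ≅ Z^10, C_2 ≅ Z^5.

∂_1: C_1 → C_0 sends each edge [p,q] (with p < q) to q − p.
The 5×10 boundary matrix has rank 4 and Smith normal form diag(1,1,1,1).

The boundary map ∂_2: C_2 → C_1 sends each 2-simplex [p,q,r] to [q,r] − [p,r] + [p,q]. For instance
  ∂QST = ST − QT + QS,
  ∂PQR = QR − PR + PQ.
This gives a 10×5 integer matrix of rank 5; reducing to Smith normal form yields diagonal entries (1,1,1,1,1).

Reading off H_k = ker ∂_k / im ∂_{k+1}:

  H_0: rank C_0 − rank ∂_1 = 5 − 4 = 1, and the invariant factors of ∂_1 are all 1, so H_0 ≅ Z.
  H_1: rank ker ∂_1 − rank ∂_2 = (10 − 4) − 5 = 1, and the invariant factors of ∂_2 are all 1, so H_1 ≅ Z.
  H_2: rank ker ∂_2 − rank ∂_3 = (5 − 5) − 0 = 0, and there is no ∂_3, so H_2 ≅ 0.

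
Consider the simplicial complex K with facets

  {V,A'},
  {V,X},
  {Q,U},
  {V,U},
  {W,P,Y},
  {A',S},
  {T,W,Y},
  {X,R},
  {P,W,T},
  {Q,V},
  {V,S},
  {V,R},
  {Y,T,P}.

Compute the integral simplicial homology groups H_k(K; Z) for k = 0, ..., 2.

H_0 ≅ Z^2,  H_1 ≅ Z^3,  H_2 ≅ Z.

Take the total order P < Q < R < S < T < U < V < W < X < Y < A' on the vertex set. Then K (dimension 2) consists of the simplices:

  0-simplices (11): [P], [Q], [R], [S], [T], [U], [V], [W], [X], [Y], [A']
  1-simplices (15): [P,T], [P,W], [P,Y], [Q,U], [Q,V], [R,V], [R,X], [S,V], [S,A'], [T,W], [T,Y], [U,V], [V,X], [V,A'], [W,Y]
  2-simplices (4): [P,T,W], [P,T,Y], [P,W,Y], [T,W,Y]

giving chain groups C_0 ≅ Z^11, C_1 ≅ Z^15, C_2 ≅ Z^4.

Boundary ∂_1: C_1 → C_0 is given by ∂[p,q] = [q] − [p]. For instance
  ∂[P,T] = [T] − [P].
The resulting 11×15 matrix has rank 9, and its Smith normal form has invariant factors (1,1,1,1,1,1,1,1,1).

Boundary ∂_2: C_2 → C_1 sends each 2-simplex [p,q,r] to [q,r] − [p,r] + [p,q]. For instance
  ∂[P,T,W] = [T,W] − [P,W] + [P,T],
  ∂[P,W,Y] = [W,Y] − [P,Y] + [P,W].
The resulting 15×4 matrix has rank 3, and its Smith normal form has invariant factors (1,1,1).

Computing H_k = (kernel of ∂_k) / (image of ∂_{k+1}):

  H_0: rank C_0 − rank ∂_1 = 11 − 9 = 2, and the invariant factors of ∂_1 are all 1, so H_0 = Z^2.
  H_1: rank ker ∂_1 − rank ∂_2 = (15 − 9) − 3 = 3, and the invariant factors of ∂_2 are all 1, so H_1 = Z^3.
  H_2: rank ker ∂_2 − rank ∂_3 = (4 − 3) − 0 = 1, and there is no ∂_3, so H_2 = Z.

As a check, the Euler characteristic is 11 − 15 + 4 = 0, which agrees with 2 − 3 + 1 = 0.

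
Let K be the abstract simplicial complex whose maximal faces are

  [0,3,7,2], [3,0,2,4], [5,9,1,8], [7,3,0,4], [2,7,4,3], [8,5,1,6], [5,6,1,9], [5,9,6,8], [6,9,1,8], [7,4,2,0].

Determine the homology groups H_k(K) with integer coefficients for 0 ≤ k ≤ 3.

Order the vertices as 0 < 1 < 2 < 3 < 4 < 5 < 6 < 7 < 8 < 9. Listing each simplex with vertices in this order, K has dimension 3 with simplices:

  0-simplices (10): [0], [1], [2], [3], [4], [5], [6], [7], [8], [9]
  1-simplices (20): [0,2], [0,3], [0,4], [0,7], [1,5], [1,6], [1,8], [1,9], [2,3], [2,4], [2,7], [3,4], [3,7], [4,7], [5,6], [5,8], [5,9], [6,8], [6,9], [8,9]
  2-simplices (20): (20 of them)
  3-simplices (10): [0,2,3,4], [0,2,3,7], [0,2,4,7], [0,3,4,7], [1,5,6,8], [1,5,6,9], [1,5,8,9], [1,6,8,9], [2,3,4,7], [5,6,8,9]

so the chain groups are C_0 ≅ Z^10, C_1 ≅ Z^20, C_2 ≅ Z^20, C_3 ≅ Z^10.

Boundary ∂_1: C_1 → C_0 is given by ∂[p,q] = [q] − [p].
The resulting 10×20 matrix has rank 8, and its Smith normal form has invariant factors (1,1,1,1,1,1,1,1).

The boundary map ∂_2: C_2 → C_1 acts by ∂[p,q,r] = [q,r] − [p,r] + [p,q]. For instance
  ∂[2,3,4] = [3,4] − [2,4] + [2,3],
  ∂[2,3,7] = [3,7] − [2,7] + [2,3].
The resulting 20×20 matrix has rank 12, and its Smith normal form has invariant factors (1,1,1,1,1,1,1,1,1,1,1,1).

Boundary ∂_3: C_3 → C_2 sends each 3-simplex σ to the alternating sum Σ_i (−1)^i (σ with its i-th vertex removed). For instance
  ∂[0,3,4,7] = [3,4,7] − [0,4,7] + [0,3,7] − [0,3,4],
  ∂[0,2,4,7] = [2,4,7] − [0,4,7] + [0,2,7] − [0,2,4].
As a 20×10 matrix over Z this has rank 8, with invariant factors (1,1,1,1,1,1,1,1).

Reading off H_k = ker ∂_k / im ∂_{k+1}:

  H_0: rank C_0 − rank ∂_1 = 10 − 8 = 2, and the invariant factors of ∂_1 are all 1, so H_0 ≅ Z^2.
  H_1: rank ker ∂_1 − rank ∂_2 = (20 − 8) − 12 = 0, and the invariant factors of ∂_2 are all 1, so H_1 ≅ 0.
  H_2: rank ker ∂_2 − rank ∂_3 = (20 − 12) − 8 = 0, and the invariant factors of ∂_3 are all 1, so H_2 ≅ 0.
  H_3: rank ker ∂_3 − rank ∂_4 = (10 − 8) − 0 = 2, and there is no ∂_4, so H_3 ≅ Z^2.

(K is a triangulation of the disjoint union of the 3-sphere S^3 and the 3-sphere S^3.)

H_0 ≅ Z^2,  H_1 = 0,  H_2 = 0,  H_3 ≅ Z^2.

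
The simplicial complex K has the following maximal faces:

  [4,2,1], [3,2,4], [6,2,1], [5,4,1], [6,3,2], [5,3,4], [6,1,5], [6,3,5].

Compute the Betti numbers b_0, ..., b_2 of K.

b_0 = 1, b_1 = 0, b_2 = 1.

We work with the vertex ordering 1 < 2 < 3 < 4 < 5 < 6. The simplices of K, each written with vertices in increasing order, are:

  0-simplices (6): [1], [2], [3], [4], [5], [6]
  1-simplices (12): [1,2], [1,4], [1,5], [1,6], [2,3], [2,4], [2,6], [3,4], [3,5], [3,6], [4,5], [5,6]
  2-simplices (8): [1,2,4], [1,2,6], [1,4,5], [1,5,6], [2,3,4], [2,3,6], [3,4,5], [3,5,6]

Hence C_0 ≅ Z^6, C_1 ≅ Z^12, C_2 ≅ Z^8.

Boundary ∂_1: C_1 → C_0 is given by ∂[p,q] = [q] − [p].
This gives a 6×12 integer matrix of rank 5; reducing to Smith normal form yields diagonal entries (1,1,1,1,1).

The boundary map ∂_2: C_2 → C_1 sends each 2-simplex [p,q,r] to [q,r] − [p,r] + [p,q]. For instance
  ∂[2,3,6] = [3,6] − [2,6] + [2,3],
  ∂[3,5,6] = [5,6] − [3,6] + [3,5].
This gives a 12×8 integer matrix of rank 7; reducing to Smith normal form yields diagonal entries (1,1,1,1,1,1,1).

Reading off H_k = ker ∂_k / im ∂_{k+1}:

  H_0: rank C_0 − rank ∂_1 = 6 − 5 = 1, and the invariant factors of ∂_1 are all 1, so H_0 ≅ Z.
  H_1: rank ker ∂_1 − rank ∂_2 = (12 − 5) − 7 = 0, and the invariant factors of ∂_2 are all 1, so H_1 ≅ 0.
  H_2: rank ker ∂_2 − rank ∂_3 = (8 − 7) − 0 = 1, and there is no ∂_3, so H_2 ≅ Z.

Hence the Betti numbers are b_0 = 1, b_1 = 0, b_2 = 1.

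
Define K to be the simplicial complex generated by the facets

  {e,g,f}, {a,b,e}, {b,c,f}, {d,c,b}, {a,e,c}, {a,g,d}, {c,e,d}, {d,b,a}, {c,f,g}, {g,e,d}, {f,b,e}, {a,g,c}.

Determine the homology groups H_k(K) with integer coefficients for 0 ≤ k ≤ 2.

Fix the vertex order a < b < c < d < e < f < g and write every simplex with vertices in increasing order. Then dim K = 2 and the simplices of K are:

  0-simplices (7): a, b, c, d, e, f, g
  1-simplices (18): ab, ac, ad, ae, ag, bc, bd, be, bf, cd, ce, cf, cg, de, dg, ef, eg, fg
  2-simplices (12): abd, abe, ace, acg, adg, bcd, bcf, bef, cde, cfg, deg, efg

so the chain groups are C_0 ≅ Z^7, C_1 ≅ Z^18, C_2 ≅ Z^12.

The boundary map ∂_1: C_1 → C_0 sends each edge [p,q] (with p < q) to q − p. For instance
  ∂de = e − d.
The resulting 7×18 matrix has rank 6, and its Smith normal form has invariant factors (1,1,1,1,1,1).

∂_2: C_2 → C_1 sends each 2-simplex [p,q,r] to [q,r] − [p,r] + [p,q]. For instance
  ∂cfg = fg − cg + cf,
  ∂efg = fg − eg + ef.
The 18×12 boundary matrix has rank 12 and Smith normal form diag(1,1,1,1,1,1,1,1,1,1,1,2).

From H_k ≅ ker(∂_k) / im(∂_{k+1}) we obtain:

  H_0: rank C_0 − rank ∂_1 = 7 − 6 = 1, and the invariant factors of ∂_1 are all 1, so H_0 = Z.
  H_1: rank ker ∂_1 − rank ∂_2 = (18 − 6) − 12 = 0, and ∂_2 has invariant factor 2 > 1, so H_1 = Z/2Z.
  H_2: rank ker ∂_2 − rank ∂_3 = (12 − 12) − 0 = 0, and there is no ∂_3, so H_2 = 0.

H_0 ≅ Z,  H_1 ≅ Z/2Z,  H_2 = 0.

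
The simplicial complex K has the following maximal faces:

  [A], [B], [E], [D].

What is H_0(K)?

K has 4 vertices.
rank ∂_0 = 0, rank ∂_1 = 0 ⇒ b_0 = 4 − 0 − 0 = 4. So H_0 = Z^4.

H_0 ≅ Z^4.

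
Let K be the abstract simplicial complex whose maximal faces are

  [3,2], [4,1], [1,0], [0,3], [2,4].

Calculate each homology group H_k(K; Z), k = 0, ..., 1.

Fix the vertex order 0 < 1 < 2 < 3 < 4 and write every simplex with vertices in increasing order. Then dim K = 1 and the simplices of K are:

  0-simplices (5): [0], [1], [2], [3], [4]
  1-simplices (5): [0,1], [0,3], [1,4], [2,3], [2,4]

Hence C_0 ≅ Z^5, C_1 ≅ Z^5.

The boundary map ∂_1: C_1 → C_0 sends each edge [p,q] (with p < q) to q − p. For instance
  ∂[1,4] = [4] − [1].
As a 5×5 matrix over Z this has rank 4, with invariant factors (1,1,1,1).

From H_k ≅ ker(∂_k) / im(∂_{k+1}) we obtain:

  H_0: rank C_0 − rank ∂_1 = 5 − 4 = 1, and the invariant factors of ∂_1 are all 1, so H_0 = Z.
  H_1: rank ker ∂_1 − rank ∂_2 = (5 − 4) − 0 = 1, and there is no ∂_2, so H_1 = Z.

As a check, the Euler characteristic is 5 − 5 = 0, which agrees with 1 − 1 = 0.

H_0 = Z,  H_1 = Z.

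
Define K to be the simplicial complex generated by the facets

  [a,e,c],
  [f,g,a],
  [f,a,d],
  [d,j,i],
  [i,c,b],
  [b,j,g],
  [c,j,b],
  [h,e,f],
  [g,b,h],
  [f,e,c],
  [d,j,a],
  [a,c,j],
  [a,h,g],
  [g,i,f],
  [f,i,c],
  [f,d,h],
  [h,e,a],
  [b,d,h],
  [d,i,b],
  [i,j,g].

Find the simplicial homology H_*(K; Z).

H_0 ≅ Z,  H_1 ≅ Z × Z/2,  H_2 = 0.

We work with the vertex ordering a < b < c < d < e < f < g < h < i < j. The simplices of K, each written with vertices in increasing order, are:

  0-simplices (10): a, b, c, d, e, f, g, h, i, j
  1-simplices (30): ac, ad, ae, af, ag, ah, aj, bc, bd, bg, bh, bi, bj, ce, cf, ci, cj, df, dh, di, dj, ef, eh, fg, fh, fi, gh, gi, gj, ij
  2-simplices (20): ace, acj, adf, adj, aeh, afg, agh, bci, bcj, bdh, bdi, bgh, bgj, cef, cfi, dfh, dij, efh, fgi, gij

Hence C_0 ≅ Z^10, C_1 ≅ Z^30, C_2 ≅ Z^20.

The boundary map ∂_1: C_1 → C_0 is given by ∂[p,q] = [q] − [p].
The resulting 10×30 matrix has rank 9, and its Smith normal form has invariant factors (1,1,1,1,1,1,1,1,1).

The boundary map ∂_2: C_2 → C_1 maps a triangle to the signed sum of its edges. For instance
  ∂fgi = gi − fi + fg,
  ∂afg = fg − ag + af.
As a 30×20 matrix over Z this has rank 20, with invariant factors (1,1,1,1,1,1,1,1,1,1,1,1,1,1,1,1,1,1,1,2).

Now H_k = ker ∂_k / im ∂_{k+1}, so:

  H_0: rank C_0 − rank ∂_1 = 10 − 9 = 1, and the invariant factors of ∂_1 are all 1, so H_0 ≅ Z.
  H_1: rank ker ∂_1 − rank ∂_2 = (30 − 9) − 20 = 1, and ∂_2 has invariant factor 2 > 1, so H_1 ≅ Z × Z/2.
  H_2: rank ker ∂_2 − rank ∂_3 = (20 − 20) − 0 = 0, and there is no ∂_3, so H_2 ≅ 0.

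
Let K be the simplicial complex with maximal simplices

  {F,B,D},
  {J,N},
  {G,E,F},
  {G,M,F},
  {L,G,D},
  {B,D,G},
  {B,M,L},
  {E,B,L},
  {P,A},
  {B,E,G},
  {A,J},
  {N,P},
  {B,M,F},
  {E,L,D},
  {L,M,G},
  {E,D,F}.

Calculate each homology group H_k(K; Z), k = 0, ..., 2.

H_0 = Z^2,  H_1 = Z ⊕ Z/2,  H_2 = 0.

Order the vertices as A < B < D < E < F < G < J < L < M < N < P. Listing each simplex with vertices in this order, K has dimension 2 with simplices:

  0-simplices (11): A, B, D, E, F, G, J, L, M, N, P
  1-simplices (22): AJ, AP, BD, BE, BF, BG, BL, BM, DE, DF, DG, DL, EF, EG, EL, FG, FM, GL, GM, JN, LM, NP
  2-simplices (12): BDF, BDG, BEG, BEL, BFM, BLM, DEF, DEL, DGL, EFG, FGM, GLM

giving chain groups C_0 ≅ Z^11, C_1 ≅ Z^22, C_2 ≅ Z^12.

Boundary ∂_1: C_1 → C_0 maps an edge to its endpoints' difference, ∂[p,q] = q − p. For instance
  ∂BG = G − B.
The 11×22 boundary matrix has rank 9 and Smith normal form diag(1,1,1,1,1,1,1,1,1).

∂_2: C_2 → C_1 maps a triangle to the signed sum of its edges. For instance
  ∂GLM = LM − GM + GL,
  ∂DEL = EL − DL + DE.
As a 22×12 matrix over Z this has rank 12, with invariant factors (1,1,1,1,1,1,1,1,1,1,1,2).

Now H_k = ker ∂_k / im ∂_{k+1}, so:

  H_0: rank C_0 − rank ∂_1 = 11 − 9 = 2, and the invariant factors of ∂_1 are all 1, so H_0 ≅ Z^2.
  H_1: rank ker ∂_1 − rank ∂_2 = (22 − 9) − 12 = 1, and ∂_2 has invariant factor 2 > 1, so H_1 ≅ Z ⊕ Z/2.
  H_2: rank ker ∂_2 − rank ∂_3 = (12 − 12) − 0 = 0, and there is no ∂_3, so H_2 ≅ 0.

(K is a triangulation of the disjoint union of the circle S^1 and the real projective plane RP^2.)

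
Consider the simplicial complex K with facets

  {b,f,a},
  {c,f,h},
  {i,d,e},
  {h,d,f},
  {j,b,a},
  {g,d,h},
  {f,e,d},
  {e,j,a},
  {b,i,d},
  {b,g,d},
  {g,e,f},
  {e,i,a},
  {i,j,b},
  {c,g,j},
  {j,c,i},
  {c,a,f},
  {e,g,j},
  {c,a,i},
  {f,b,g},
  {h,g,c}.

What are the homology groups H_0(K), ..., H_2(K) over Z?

H_0 = Z,  H_1 = Z ⊕ Z/2,  H_2 = 0.

We work with the vertex ordering a < b < c < d < e < f < g < h < i < j. The simplices of K, each written with vertices in increasing order, are:

  0-simplices (10): a, b, c, d, e, f, g, h, i, j
  1-simplices (30): ab, ac, ae, af, ai, aj, bd, bf, bg, bi, bj, cf, cg, ch, ci, cj, de, df, dg, dh, di, ef, eg, ei, ej, fg, fh, gh, gj, ij
  2-simplices (20): abf, abj, acf, aci, aei, aej, bdg, bdi, bfg, bij, cfh, cgh, cgj, cij, def, dei, dfh, dgh, efg, egj

Hence C_0 ≅ Z^10, C_1 ≅ Z^30, C_2 ≅ Z^20.

Boundary ∂_1: C_1 → C_0 sends each edge [p,q] (with p < q) to q − p.
As a 10×30 matrix over Z this has rank 9, with invariant factors (1,1,1,1,1,1,1,1,1).

Boundary ∂_2: C_2 → C_1 sends each 2-simplex [p,q,r] to [q,r] − [p,r] + [p,q]. For instance
  ∂acf = cf − af + ac,
  ∂aei = ei − ai + ae.
The 30×20 boundary matrix has rank 20 and Smith normal form diag(1,1,1,1,1,1,1,1,1,1,1,1,1,1,1,1,1,1,1,2).

From H_k ≅ ker(∂_k) / im(∂_{k+1}) we obtain:

  H_0: rank C_0 − rank ∂_1 = 10 − 9 = 1, and the invariant factors of ∂_1 are all 1, so H_0 ≅ Z.
  H_1: rank ker ∂_1 − rank ∂_2 = (30 − 9) − 20 = 1, and ∂_2 has invariant factor 2 > 1, so H_1 ≅ Z ⊕ Z/2.
  H_2: rank ker ∂_2 − rank ∂_3 = (20 − 20) − 0 = 0, and there is no ∂_3, so H_2 ≅ 0.

(K is a triangulation of the Klein bottle.)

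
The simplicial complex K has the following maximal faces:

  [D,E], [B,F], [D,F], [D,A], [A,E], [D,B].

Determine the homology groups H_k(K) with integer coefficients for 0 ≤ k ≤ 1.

H_0 = Z,  H_1 = Z^2.

We work with the vertex ordering A < B < D < E < F. The simplices of K, each written with vertices in increasing order, are:

  0-simplices (5): A, B, D, E, F
  1-simplices (6): AD, AE, BD, BF, DE, DF

giving chain groups C_0 ≅ Z^5, C_1 ≅ Z^6.

∂_1: C_1 → C_0 maps an edge to its endpoints' difference, ∂[p,q] = q − p.
As a 5×6 matrix over Z this has rank 4, with invariant factors (1,1,1,1).

Reading off H_k = ker ∂_k / im ∂_{k+1}:

  H_0: rank C_0 − rank ∂_1 = 5 − 4 = 1, and the invariant factors of ∂_1 are all 1, so H_0 = Z.
  H_1: rank ker ∂_1 − rank ∂_2 = (6 − 4) − 0 = 2, and there is no ∂_2, so H_1 = Z^2.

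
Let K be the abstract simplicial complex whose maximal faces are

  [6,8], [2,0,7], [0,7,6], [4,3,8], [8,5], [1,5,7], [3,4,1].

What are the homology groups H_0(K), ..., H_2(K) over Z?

Take the total order 0 < 1 < 2 < 3 < 4 < 5 < 6 < 7 < 8 on the vertex set. Then K (dimension 2) consists of the simplices:

  0-simplices (9): [0], [1], [2], [3], [4], [5], [6], [7], [8]
  1-simplices (15): [0,2], [0,6], [0,7], [1,3], [1,4], [1,5], [1,7], [2,7], [3,4], [3,8], [4,8], [5,7], [5,8], [6,7], [6,8]
  2-simplices (5): [0,2,7], [0,6,7], [1,3,4], [1,5,7], [3,4,8]

Hence C_0 ≅ Z^9, C_1 ≅ Z^15, C_2 ≅ Z^5.

Boundary ∂_1: C_1 → C_0 maps an edge to its endpoints' difference, ∂[p,q] = q − p.
The resulting 9×15 matrix has rank 8, and its Smith normal form has invariant factors (1,1,1,1,1,1,1,1).

The boundary map ∂_2: C_2 → C_1 sends each 2-simplex [p,q,r] to [q,r] − [p,r] + [p,q]. For instance
  ∂[0,2,7] = [2,7] − [0,7] + [0,2],
  ∂[1,3,4] = [3,4] − [1,4] + [1,3].
As a 15×5 matrix over Z this has rank 5, with invariant factors (1,1,1,1,1).

From H_k ≅ ker(∂_k) / im(∂_{k+1}) we obtain:

  H_0: rank C_0 − rank ∂_1 = 9 − 8 = 1, and the invariant factors of ∂_1 are all 1, so H_0 ≅ Z.
  H_1: rank ker ∂_1 − rank ∂_2 = (15 − 8) − 5 = 2, and the invariant factors of ∂_2 are all 1, so H_1 ≅ Z^2.
  H_2: rank ker ∂_2 − rank ∂_3 = (5 − 5) − 0 = 0, and there is no ∂_3, so H_2 ≅ 0.

As a check, the Euler characteristic is 9 − 15 + 5 = -1, which agrees with 1 − 2 + 0 = -1.

H_0 = Z,  H_1 = Z^2,  H_2 = 0.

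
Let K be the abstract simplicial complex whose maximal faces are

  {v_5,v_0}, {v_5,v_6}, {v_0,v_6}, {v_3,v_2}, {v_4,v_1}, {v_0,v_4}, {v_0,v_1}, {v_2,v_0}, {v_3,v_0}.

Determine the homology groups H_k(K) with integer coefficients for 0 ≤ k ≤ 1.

H_0 ≅ Z,  H_1 ≅ Z^3.

We work with the vertex ordering v_0 < v_1 < v_2 < v_3 < v_4 < v_5 < v_6. The simplices of K, each written with vertices in increasing order, are:

  0-simplices (7): [v_0], [v_1], [v_2], [v_3], [v_4], [v_5], [v_6]
  1-simplices (9): [v_0,v_1], [v_0,v_2], [v_0,v_3], [v_0,v_4], [v_0,v_5], [v_0,v_6], [v_1,v_4], [v_2,v_3], [v_5,v_6]

giving chain groups C_0 ≅ Z^7, C_1 ≅ Z^9.

Boundary ∂_1: C_1 → C_0 maps an edge to its endpoints' difference, ∂[p,q] = q − p. For instance
  ∂[v_1,v_4] = [v_4] − [v_1].
As a 7×9 matrix over Z this has rank 6, with invariant factors (1,1,1,1,1,1).

From H_k ≅ ker(∂_k) / im(∂_{k+1}) we obtain:

  H_0: rank C_0 − rank ∂_1 = 7 − 6 = 1, and the invariant factors of ∂_1 are all 1, so H_0 ≅ Z.
  H_1: rank ker ∂_1 − rank ∂_2 = (9 − 6) − 0 = 3, and there is no ∂_2, so H_1 ≅ Z^3.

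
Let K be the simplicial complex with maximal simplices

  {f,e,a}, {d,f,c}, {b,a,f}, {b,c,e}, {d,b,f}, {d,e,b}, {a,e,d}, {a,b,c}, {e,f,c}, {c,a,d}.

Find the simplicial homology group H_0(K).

H_0 = Z.

Take the total order a < b < c < d < e < f on the vertex set. Then K (dimension 2) consists of the simplices:

  0-simplices (6): a, b, c, d, e, f
  1-simplices (15): ab, ac, ad, ae, af, bc, bd, be, bf, cd, ce, cf, de, df, ef
  2-simplices (10): abc, abf, acd, ade, aef, bce, bde, bdf, cdf, cef

so the chain groups are C_0 ≅ Z^6, C_1 ≅ Z^15, C_2 ≅ Z^10.

The boundary map ∂_1: C_1 → C_0 sends each edge [p,q] (with p < q) to q − p.
This gives a 6×15 integer matrix of rank 5; reducing to Smith normal form yields diagonal entries (1,1,1,1,1).

The boundary map ∂_2: C_2 → C_1 maps a triangle to the signed sum of its edges. For instance
  ∂abf = bf − af + ab,
  ∂bdf = df − bf + bd.
This gives a 15×10 integer matrix of rank 10; reducing to Smith normal form yields diagonal entries (1,1,1,1,1,1,1,1,1,2).

From H_k ≅ ker(∂_k) / im(∂_{k+1}) we obtain:

  H_0: rank C_0 − rank ∂_1 = 6 − 5 = 1, and the invariant factors of ∂_1 are all 1, so H_0 = Z.

(K is a triangulation of the real projective plane RP^2.)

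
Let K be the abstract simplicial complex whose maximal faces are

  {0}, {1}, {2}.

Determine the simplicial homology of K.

H_0 = Z^3.

We work with the vertex ordering 0 < 1 < 2. The simplices of K, each written with vertices in increasing order, are:

  0-simplices (3): [0], [1], [2]

giving chain groups C_0 ≅ Z^3.

Now H_k = ker ∂_k / im ∂_{k+1}, so:

  H_0: rank C_0 − rank ∂_1 = 3 − 0 = 3, and there is no ∂_1, so H_0 ≅ Z^3.

(K is a triangulation of a set of 3 points.)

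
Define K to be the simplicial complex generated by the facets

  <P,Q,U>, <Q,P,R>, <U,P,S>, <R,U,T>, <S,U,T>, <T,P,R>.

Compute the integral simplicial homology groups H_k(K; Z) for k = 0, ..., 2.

We work with the vertex ordering P < Q < R < S < T < U. The simplices of K, each written with vertices in increasing order, are:

  0-simplices (6): P, Q, R, S, T, U
  1-simplices (12): PQ, PR, PS, PT, PU, QR, QU, RT, RU, ST, SU, TU
  2-simplices (6): PQR, PQU, PRT, PSU, RTU, STU

Hence C_0 ≅ Z^6, C_1 ≅ Z^12, C_2 ≅ Z^6.

∂_1: C_1 → C_0 sends each edge [p,q] (with p < q) to q − p. For instance
  ∂PQ = Q − P.
The resulting 6×12 matrix has rank 5, and its Smith normal form has invariant factors (1,1,1,1,1).

The boundary map ∂_2: C_2 → C_1 acts by ∂[p,q,r] = [q,r] − [p,r] + [p,q]. For instance
  ∂PQR = QR − PR + PQ,
  ∂PQU = QU − PU + PQ.
The resulting 12×6 matrix has rank 6, and its Smith normal form has invariant factors (1,1,1,1,1,1).

Reading off H_k = ker ∂_k / im ∂_{k+1}:

  H_0: rank C_0 − rank ∂_1 = 6 − 5 = 1, and the invariant factors of ∂_1 are all 1, so H_0 ≅ Z.
  H_1: rank ker ∂_1 − rank ∂_2 = (12 − 5) − 6 = 1, and the invariant factors of ∂_2 are all 1, so H_1 ≅ Z.
  H_2: rank ker ∂_2 − rank ∂_3 = (6 − 6) − 0 = 0, and there is no ∂_3, so H_2 ≅ 0.

H_0 ≅ Z,  H_1 ≅ Z,  H_2 = 0.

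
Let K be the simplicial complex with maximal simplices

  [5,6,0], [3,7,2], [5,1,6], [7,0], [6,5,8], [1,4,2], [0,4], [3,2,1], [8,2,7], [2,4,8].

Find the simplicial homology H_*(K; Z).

We work with the vertex ordering 0 < 1 < 2 < 3 < 4 < 5 < 6 < 7 < 8. The simplices of K, each written with vertices in increasing order, are:

  0-simplices (9): [0], [1], [2], [3], [4], [5], [6], [7], [8]
  1-simplices (19): [0,4], [0,5], [0,6], [0,7], [1,2], [1,3], [1,4], [1,5], [1,6], [2,3], [2,4], [2,7], [2,8], [3,7], [4,8], [5,6], [5,8], [6,8], [7,8]
  2-simplices (8): [0,5,6], [1,2,3], [1,2,4], [1,5,6], [2,3,7], [2,4,8], [2,7,8], [5,6,8]

so the chain groups are C_0 ≅ Z^9, C_1 ≅ Z^19, C_2 ≅ Z^8.

Boundary ∂_1: C_1 → C_0 sends each edge [p,q] (with p < q) to q − p. For instance
  ∂[0,5] = [5] − [0].
This gives a 9×19 integer matrix of rank 8; reducing to Smith normal form yields diagonal entries (1,1,1,1,1,1,1,1).

∂_2: C_2 → C_1 maps a triangle to the signed sum of its edges. For instance
  ∂[0,5,6] = [5,6] − [0,6] + [0,5],
  ∂[1,5,6] = [5,6] − [1,6] + [1,5].
The resulting 19×8 matrix has rank 8, and its Smith normal form has invariant factors (1,1,1,1,1,1,1,1).

From H_k ≅ ker(∂_k) / im(∂_{k+1}) we obtain:

  H_0: rank C_0 − rank ∂_1 = 9 − 8 = 1, and the invariant factors of ∂_1 are all 1, so H_0 = Z.
  H_1: rank ker ∂_1 − rank ∂_2 = (19 − 8) − 8 = 3, and the invariant factors of ∂_2 are all 1, so H_1 = Z^3.
  H_2: rank ker ∂_2 − rank ∂_3 = (8 − 8) − 0 = 0, and there is no ∂_3, so H_2 = 0.

H_0 = Z,  H_1 = Z^3,  H_2 = 0.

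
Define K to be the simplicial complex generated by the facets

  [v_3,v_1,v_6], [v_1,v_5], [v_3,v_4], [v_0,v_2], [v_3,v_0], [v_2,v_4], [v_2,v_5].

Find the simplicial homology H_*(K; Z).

H_0 = Z,  H_1 = Z^2,  H_2 = 0.

Fix the vertex order v_0 < v_1 < v_2 < v_3 < v_4 < v_5 < v_6 and write every simplex with vertices in increasing order. Then dim K = 2 and the simplices of K are:

  0-simplices (7): [v_0], [v_1], [v_2], [v_3], [v_4], [v_5], [v_6]
  1-simplices (9): [v_0,v_2], [v_0,v_3], [v_1,v_3], [v_1,v_5], [v_1,v_6], [v_2,v_4], [v_2,v_5], [v_3,v_4], [v_3,v_6]
  2-simplices (1): [v_1,v_3,v_6]

giving chain groups C_0 ≅ Z^7, C_1 ≅ Z^9, C_2 ≅ Z^1.

The boundary map ∂_1: C_1 → C_0 is given by ∂[p,q] = [q] − [p]. For instance
  ∂[v_2,v_4] = [v_4] − [v_2].
The resulting 7×9 matrix has rank 6, and its Smith normal form has invariant factors (1,1,1,1,1,1).

Boundary ∂_2: C_2 → C_1 maps a triangle to the signed sum of its edges. For instance
  ∂[v_1,v_3,v_6] = [v_3,v_6] − [v_1,v_6] + [v_1,v_3].
The 9×1 boundary matrix has rank 1 and Smith normal form diag(1).

Reading off H_k = ker ∂_k / im ∂_{k+1}:

  H_0: rank C_0 − rank ∂_1 = 7 − 6 = 1, and the invariant factors of ∂_1 are all 1, so H_0 ≅ Z.
  H_1: rank ker ∂_1 − rank ∂_2 = (9 − 6) − 1 = 2, and the invariant factors of ∂_2 are all 1, so H_1 ≅ Z^2.
  H_2: rank ker ∂_2 − rank ∂_3 = (1 − 1) − 0 = 0, and there is no ∂_3, so H_2 ≅ 0.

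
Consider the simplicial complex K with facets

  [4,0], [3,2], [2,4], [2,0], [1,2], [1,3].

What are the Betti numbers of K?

b_0 = 1, b_1 = 2.

Take the total order 0 < 1 < 2 < 3 < 4 on the vertex set. Then K (dimension 1) consists of the simplices:

  0-simplices (5): [0], [1], [2], [3], [4]
  1-simplices (6): [0,2], [0,4], [1,2], [1,3], [2,3], [2,4]

Hence C_0 ≅ Z^5, C_1 ≅ Z^6.

The boundary map ∂_1: C_1 → C_0 maps an edge to its endpoints' difference, ∂[p,q] = q − p. For instance
  ∂[0,2] = [2] − [0].
As a 5×6 matrix over Z this has rank 4, with invariant factors (1,1,1,1).

Now H_k = ker ∂_k / im ∂_{k+1}, so:

  H_0: rank C_0 − rank ∂_1 = 5 − 4 = 1, and the invariant factors of ∂_1 are all 1, so H_0 ≅ Z.
  H_1: rank ker ∂_1 − rank ∂_2 = (6 − 4) − 0 = 2, and there is no ∂_2, so H_1 ≅ Z^2.

(K is a triangulation of a wedge of 2 circles.)

Hence the Betti numbers are b_0 = 1, b_1 = 2.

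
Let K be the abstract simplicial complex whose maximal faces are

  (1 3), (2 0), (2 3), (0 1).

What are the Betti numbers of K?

b_0 = 1, b_1 = 1.

We work with the vertex ordering 0 < 1 < 2 < 3. The simplices of K, each written with vertices in increasing order, are:

  0-simplices (4): [0], [1], [2], [3]
  1-simplices (4): [0,1], [0,2], [1,3], [2,3]

Hence C_0 ≅ Z^4, C_1 ≅ Z^4.

Boundary ∂_1: C_1 → C_0 maps an edge to its endpoints' difference, ∂[p,q] = q − p.
The 4×4 boundary matrix has rank 3 and Smith normal form diag(1,1,1).

From H_k ≅ ker(∂_k) / im(∂_{k+1}) we obtain:

  H_0: rank C_0 − rank ∂_1 = 4 − 3 = 1, and the invariant factors of ∂_1 are all 1, so H_0 = Z.
  H_1: rank ker ∂_1 − rank ∂_2 = (4 − 3) − 0 = 1, and there is no ∂_2, so H_1 = Z.

As a check, the Euler characteristic is 4 − 4 = 0, which agrees with 1 − 1 = 0.

Hence the Betti numbers are b_0 = 1, b_1 = 1.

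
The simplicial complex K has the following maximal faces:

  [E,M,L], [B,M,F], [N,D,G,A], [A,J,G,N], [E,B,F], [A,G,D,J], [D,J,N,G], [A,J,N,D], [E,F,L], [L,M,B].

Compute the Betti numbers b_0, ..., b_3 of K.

b_0 = 2, b_1 = 1, b_2 = 0, b_3 = 1.

Take the total order A < B < D < E < F < G < J < L < M < N on the vertex set. Then K (dimension 3) consists of the simplices:

  0-simplices (10): A, B, D, E, F, G, J, L, M, N
  1-simplices (20): AD, AG, AJ, AN, BE, BF, BL, BM, DG, DJ, DN, EF, EL, EM, FL, FM, GJ, GN, JN, LM
  2-simplices (15): ADG, ADJ, ADN, AGJ, AGN, AJN, BEF, BFM, BLM, DGJ, DGN, DJN, EFL, ELM, GJN
  3-simplices (5): ADGJ, ADGN, ADJN, AGJN, DGJN

giving chain groups C_0 ≅ Z^10, C_1 ≅ Z^20, C_2 ≅ Z^15, C_3 ≅ Z^5.

∂_1: C_1 → C_0 is given by ∂[p,q] = [q] − [p]. For instance
  ∂AD = D − A.
This gives a 10×20 integer matrix of rank 8; reducing to Smith normal form yields diagonal entries (1,1,1,1,1,1,1,1).

The boundary map ∂_2: C_2 → C_1 maps a triangle to the signed sum of its edges. For instance
  ∂DJN = JN − DN + DJ,
  ∂ELM = LM − EM + EL.
The resulting 20×15 matrix has rank 11, and its Smith normal form has invariant factors (1,1,1,1,1,1,1,1,1,1,1).

∂_3: C_3 → C_2 sends each 3-simplex σ to the alternating sum Σ_i (−1)^i (σ with its i-th vertex removed). For instance
  ∂DGJN = GJN − DJN + DGN − DGJ,
  ∂AGJN = GJN − AJN + AGN − AGJ.
The resulting 15×5 matrix has rank 4, and its Smith normal form has invariant factors (1,1,1,1).

Reading off H_k = ker ∂_k / im ∂_{k+1}:

  H_0: rank C_0 − rank ∂_1 = 10 − 8 = 2, and the invariant factors of ∂_1 are all 1, so H_0 = Z^2.
  H_1: rank ker ∂_1 − rank ∂_2 = (20 − 8) − 11 = 1, and the invariant factors of ∂_2 are all 1, so H_1 = Z.
  H_2: rank ker ∂_2 − rank ∂_3 = (15 − 11) − 4 = 0, and the invariant factors of ∂_3 are all 1, so H_2 = 0.
  H_3: rank ker ∂_3 − rank ∂_4 = (5 − 4) − 0 = 1, and there is no ∂_4, so H_3 = Z.

Hence the Betti numbers are b_0 = 2, b_1 = 1, b_2 = 0, b_3 = 1.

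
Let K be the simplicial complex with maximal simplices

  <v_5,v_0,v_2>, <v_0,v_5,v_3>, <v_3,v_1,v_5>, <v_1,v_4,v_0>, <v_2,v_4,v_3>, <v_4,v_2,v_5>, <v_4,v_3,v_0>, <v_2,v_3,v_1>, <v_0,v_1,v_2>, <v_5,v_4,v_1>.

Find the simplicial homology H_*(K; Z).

H_0 = Z,  H_1 = Z/2,  H_2 = 0.

Order the vertices as v_0 < v_1 < v_2 < v_3 < v_4 < v_5. Listing each simplex with vertices in this order, K has dimension 2 with simplices:

  0-simplices (6): [v_0], [v_1], [v_2], [v_3], [v_4], [v_5]
  1-simplices (15): (15 of them)
  2-simplices (10): [v_0,v_1,v_2], [v_0,v_1,v_4], [v_0,v_2,v_5], [v_0,v_3,v_4], [v_0,v_3,v_5], [v_1,v_2,v_3], [v_1,v_3,v_5], [v_1,v_4,v_5], [v_2,v_3,v_4], [v_2,v_4,v_5]

Hence C_0 ≅ Z^6, C_1 ≅ Z^15, C_2 ≅ Z^10.

∂_1: C_1 → C_0 maps an edge to its endpoints' difference, ∂[p,q] = q − p.
As a 6×15 matrix over Z this has rank 5, with invariant factors (1,1,1,1,1).

The boundary map ∂_2: C_2 → C_1 sends each 2-simplex [p,q,r] to [q,r] − [p,r] + [p,q]. For instance
  ∂[v_0,v_3,v_4] = [v_3,v_4] − [v_0,v_4] + [v_0,v_3],
  ∂[v_2,v_4,v_5] = [v_4,v_5] − [v_2,v_5] + [v_2,v_4].
The resulting 15×10 matrix has rank 10, and its Smith normal form has invariant factors (1,1,1,1,1,1,1,1,1,2).

Computing H_k = (kernel of ∂_k) / (image of ∂_{k+1}):

  H_0: rank C_0 − rank ∂_1 = 6 − 5 = 1, and the invariant factors of ∂_1 are all 1, so H_0 ≅ Z.
  H_1: rank ker ∂_1 − rank ∂_2 = (15 − 5) − 10 = 0, and ∂_2 has invariant factor 2 > 1, so H_1 ≅ Z/2.
  H_2: rank ker ∂_2 − rank ∂_3 = (10 − 10) − 0 = 0, and there is no ∂_3, so H_2 ≅ 0.

As a check, the Euler characteristic is 6 − 15 + 10 = 1, which agrees with 1 − 0 + 0 = 1.
(K is a triangulation of the real projective plane RP^2.)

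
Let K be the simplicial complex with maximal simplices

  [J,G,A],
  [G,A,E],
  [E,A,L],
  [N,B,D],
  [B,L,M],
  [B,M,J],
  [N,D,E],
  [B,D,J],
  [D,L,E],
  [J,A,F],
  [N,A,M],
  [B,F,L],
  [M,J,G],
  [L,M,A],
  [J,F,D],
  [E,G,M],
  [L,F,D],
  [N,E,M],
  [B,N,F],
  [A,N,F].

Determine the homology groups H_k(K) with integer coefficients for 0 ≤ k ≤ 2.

Take the total order A < B < D < E < F < G < J < L < M < N on the vertex set. Then K (dimension 2) consists of the simplices:

  0-simplices (10): A, B, D, E, F, G, J, L, M, N
  1-simplices (30): AE, AF, AG, AJ, AL, AM, AN, BD, BF, BJ, BL, BM, BN, DE, DF, DJ, DL, DN, EG, EL, EM, EN, FJ, FL, FN, GJ, GM, JM, LM, MN
  2-simplices (20): AEG, AEL, AFJ, AFN, AGJ, ALM, AMN, BDJ, BDN, BFL, BFN, BJM, BLM, DEL, DEN, DFJ, DFL, EGM, EMN, GJM

giving chain groups C_0 ≅ Z^10, C_1 ≅ Z^30, C_2 ≅ Z^20.

The boundary map ∂_1: C_1 → C_0 sends each edge [p,q] (with p < q) to q − p. For instance
  ∂EM = M − E.
As a 10×30 matrix over Z this has rank 9, with invariant factors (1,1,1,1,1,1,1,1,1).

Boundary ∂_2: C_2 → C_1 acts by ∂[p,q,r] = [q,r] − [p,r] + [p,q]. For instance
  ∂BFN = FN − BN + BF,
  ∂BLM = LM − BM + BL.
The resulting 30×20 matrix has rank 20, and its Smith normal form has invariant factors (1,1,1,1,1,1,1,1,1,1,1,1,1,1,1,1,1,1,1,2).

Computing H_k = (kernel of ∂_k) / (image of ∂_{k+1}):

  H_0: rank C_0 − rank ∂_1 = 10 − 9 = 1, and the invariant factors of ∂_1 are all 1, so H_0 = Z.
  H_1: rank ker ∂_1 − rank ∂_2 = (30 − 9) − 20 = 1, and ∂_2 has invariant factor 2 > 1, so H_1 = Z × Z/2.
  H_2: rank ker ∂_2 − rank ∂_3 = (20 − 20) − 0 = 0, and there is no ∂_3, so H_2 = 0.

As a check, the Euler characteristic is 10 − 30 + 20 = 0, which agrees with 1 − 1 + 0 = 0.

H_0 ≅ Z,  H_1 ≅ Z × Z/2,  H_2 = 0.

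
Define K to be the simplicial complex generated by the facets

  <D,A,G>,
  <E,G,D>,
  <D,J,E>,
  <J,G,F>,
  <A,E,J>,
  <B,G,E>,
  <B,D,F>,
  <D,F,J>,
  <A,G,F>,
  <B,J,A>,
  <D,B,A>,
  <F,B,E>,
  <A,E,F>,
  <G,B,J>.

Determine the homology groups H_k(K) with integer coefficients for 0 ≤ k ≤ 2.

Take the total order A < B < D < E < F < G < J on the vertex set. Then K (dimension 2) consists of the simplices:

  0-simplices (7): A, B, D, E, F, G, J
  1-simplices (21): AB, AD, AE, AF, AG, AJ, BD, BE, BF, BG, BJ, DE, DF, DG, DJ, EF, EG, EJ, FG, FJ, GJ
  2-simplices (14): ABD, ABJ, ADG, AEF, AEJ, AFG, BDF, BEF, BEG, BGJ, DEG, DEJ, DFJ, FGJ

so the chain groups are C_0 ≅ Z^7, C_1 ≅ Z^21, C_2 ≅ Z^14.

The boundary map ∂_1: C_1 → C_0 is given by ∂[p,q] = [q] − [p].
This gives a 7×21 integer matrix of rank 6; reducing to Smith normal form yields diagonal entries (1,1,1,1,1,1).

The boundary map ∂_2: C_2 → C_1 sends each 2-simplex [p,q,r] to [q,r] − [p,r] + [p,q]. For instance
  ∂AFG = FG − AG + AF,
  ∂DEJ = EJ − DJ + DE.
This gives a 21×14 integer matrix of rank 13; reducing to Smith normal form yields diagonal entries (1,1,1,1,1,1,1,1,1,1,1,1,1).

Now H_k = ker ∂_k / im ∂_{k+1}, so:

  H_0: rank C_0 − rank ∂_1 = 7 − 6 = 1, and the invariant factors of ∂_1 are all 1, so H_0 ≅ Z.
  H_1: rank ker ∂_1 − rank ∂_2 = (21 − 6) − 13 = 2, and the invariant factors of ∂_2 are all 1, so H_1 ≅ Z^2.
  H_2: rank ker ∂_2 − rank ∂_3 = (14 − 13) − 0 = 1, and there is no ∂_3, so H_2 ≅ Z.

(K is a triangulation of the torus T^2.)

H_0 ≅ Z,  H_1 ≅ Z^2,  H_2 ≅ Z.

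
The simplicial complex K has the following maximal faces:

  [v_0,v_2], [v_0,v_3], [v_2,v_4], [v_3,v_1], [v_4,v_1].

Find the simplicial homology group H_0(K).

H_0 = Z.

Take the total order v_0 < v_1 < v_2 < v_3 < v_4 on the vertex set. Then K (dimension 1) consists of the simplices:

  0-simplices (5): [v_0], [v_1], [v_2], [v_3], [v_4]
  1-simplices (5): [v_0,v_2], [v_0,v_3], [v_1,v_3], [v_1,v_4], [v_2,v_4]

Hence C_0 ≅ Z^5, C_1 ≅ Z^5.

The boundary map ∂_1: C_1 → C_0 sends each edge [p,q] (with p < q) to q − p. For instance
  ∂[v_1,v_3] = [v_3] − [v_1].
The 5×5 boundary matrix has rank 4 and Smith normal form diag(1,1,1,1).

Now H_k = ker ∂_k / im ∂_{k+1}, so:

  H_0: rank C_0 − rank ∂_1 = 5 − 4 = 1, and the invariant factors of ∂_1 are all 1, so H_0 = Z.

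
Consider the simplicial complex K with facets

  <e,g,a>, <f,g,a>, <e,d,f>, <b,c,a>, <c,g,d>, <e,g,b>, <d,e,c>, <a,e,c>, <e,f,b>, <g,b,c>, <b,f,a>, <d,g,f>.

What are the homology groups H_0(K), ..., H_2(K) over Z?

Take the total order a < b < c < d < e < f < g on the vertex set. Then K (dimension 2) consists of the simplices:

  0-simplices (7): a, b, c, d, e, f, g
  1-simplices (18): ab, ac, ae, af, ag, bc, be, bf, bg, cd, ce, cg, de, df, dg, ef, eg, fg
  2-simplices (12): abc, abf, ace, aeg, afg, bcg, bef, beg, cde, cdg, def, dfg

giving chain groups C_0 ≅ Z^7, C_1 ≅ Z^18, C_2 ≅ Z^12.

∂_1: C_1 → C_0 sends each edge [p,q] (with p < q) to q − p.
As a 7×18 matrix over Z this has rank 6, with invariant factors (1,1,1,1,1,1).

The boundary map ∂_2: C_2 → C_1 maps a triangle to the signed sum of its edges. For instance
  ∂beg = eg − bg + be,
  ∂ace = ce − ae + ac.
The 18×12 boundary matrix has rank 12 and Smith normal form diag(1,1,1,1,1,1,1,1,1,1,1,2).

From H_k ≅ ker(∂_k) / im(∂_{k+1}) we obtain:

  H_0: rank C_0 − rank ∂_1 = 7 − 6 = 1, and the invariant factors of ∂_1 are all 1, so H_0 = Z.
  H_1: rank ker ∂_1 − rank ∂_2 = (18 − 6) − 12 = 0, and ∂_2 has invariant factor 2 > 1, so H_1 = Z_2.
  H_2: rank ker ∂_2 − rank ∂_3 = (12 − 12) − 0 = 0, and there is no ∂_3, so H_2 = 0.

As a check, the Euler characteristic is 7 − 18 + 12 = 1, which agrees with 1 − 0 + 0 = 1.
(K is a triangulation of the real projective plane RP^2.)

H_0 = Z,  H_1 = Z_2,  H_2 = 0.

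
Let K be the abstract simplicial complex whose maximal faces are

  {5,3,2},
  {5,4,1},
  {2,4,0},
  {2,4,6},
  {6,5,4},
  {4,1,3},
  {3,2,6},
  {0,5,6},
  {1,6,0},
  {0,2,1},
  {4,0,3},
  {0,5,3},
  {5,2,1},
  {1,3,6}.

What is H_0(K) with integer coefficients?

We work with the vertex ordering 0 < 1 < 2 < 3 < 4 < 5 < 6. The simplices of K, each written with vertices in increasing order, are:

  0-simplices (7): [0], [1], [2], [3], [4], [5], [6]
  1-simplices (21): [0,1], [0,2], [0,3], [0,4], [0,5], [0,6], [1,2], [1,3], [1,4], [1,5], [1,6], [2,3], [2,4], [2,5], [2,6], [3,4], [3,5], [3,6], [4,5], [4,6], [5,6]
  2-simplices (14): [0,1,2], [0,1,6], [0,2,4], [0,3,4], [0,3,5], [0,5,6], [1,2,5], [1,3,4], [1,3,6], [1,4,5], [2,3,5], [2,3,6], [2,4,6], [4,5,6]

so the chain groups are C_0 ≅ Z^7, C_1 ≅ Z^21, C_2 ≅ Z^14.

The boundary map ∂_1: C_1 → C_0 sends each edge [p,q] (with p < q) to q − p.
The resulting 7×21 matrix has rank 6, and its Smith normal form has invariant factors (1,1,1,1,1,1).

The boundary map ∂_2: C_2 → C_1 sends each 2-simplex [p,q,r] to [q,r] − [p,r] + [p,q]. For instance
  ∂[0,1,2] = [1,2] − [0,2] + [0,1],
  ∂[1,2,5] = [2,5] − [1,5] + [1,2].
As a 21×14 matrix over Z this has rank 13, with invariant factors (1,1,1,1,1,1,1,1,1,1,1,1,1).

Computing H_k = (kernel of ∂_k) / (image of ∂_{k+1}):

  H_0: rank C_0 − rank ∂_1 = 7 − 6 = 1, and the invariant factors of ∂_1 are all 1, so H_0 = Z.

(K is a triangulation of the torus T^2.)

H_0 ≅ Z.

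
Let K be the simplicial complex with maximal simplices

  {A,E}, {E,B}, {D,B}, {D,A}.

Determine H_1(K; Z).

Fix the vertex order A < B < D < E and write every simplex with vertices in increasing order. Then dim K = 1 and the simplices of K are:

  0-simplices (4): A, B, D, E
  1-simplices (4): AD, AE, BD, BE

Hence C_0 ≅ Z^4, C_1 ≅ Z^4.

Boundary ∂_1: C_1 → C_0 is given by ∂[p,q] = [q] − [p]. For instance
  ∂AD = D − A.
As a 4×4 matrix over Z this has rank 3, with invariant factors (1,1,1).

Computing H_k = (kernel of ∂_k) / (image of ∂_{k+1}):

  H_1: rank ker ∂_1 − rank ∂_2 = (4 − 3) − 0 = 1, and there is no ∂_2, so H_1 ≅ Z.

(K is a triangulation of the circle S^1.)

H_1 ≅ Z.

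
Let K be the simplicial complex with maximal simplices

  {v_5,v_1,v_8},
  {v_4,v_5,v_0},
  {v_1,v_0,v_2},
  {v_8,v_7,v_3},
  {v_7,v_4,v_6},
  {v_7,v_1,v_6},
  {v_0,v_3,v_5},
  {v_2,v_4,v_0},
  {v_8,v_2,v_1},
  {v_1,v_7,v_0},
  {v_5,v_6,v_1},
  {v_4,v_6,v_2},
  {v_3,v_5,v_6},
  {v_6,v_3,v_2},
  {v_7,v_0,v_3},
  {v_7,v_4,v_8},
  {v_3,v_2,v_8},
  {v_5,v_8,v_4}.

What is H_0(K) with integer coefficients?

H_0 = Z.

We work with the vertex ordering v_0 < v_1 < v_2 < v_3 < v_4 < v_5 < v_6 < v_7 < v_8. The simplices of K, each written with vertices in increasing order, are:

  0-simplices (9): [v_0], [v_1], [v_2], [v_3], [v_4], [v_5], [v_6], [v_7], [v_8]
  1-simplices (27): (27 of them)
  2-simplices (18): (18 of them)

giving chain groups C_0 ≅ Z^9, C_1 ≅ Z^27, C_2 ≅ Z^18.

∂_1: C_1 → C_0 is given by ∂[p,q] = [q] − [p]. For instance
  ∂[v_0,v_5] = [v_5] − [v_0].
The resulting 9×27 matrix has rank 8, and its Smith normal form has invariant factors (1,1,1,1,1,1,1,1).

The boundary map ∂_2: C_2 → C_1 maps a triangle to the signed sum of its edges. For instance
  ∂[v_0,v_4,v_5] = [v_4,v_5] − [v_0,v_5] + [v_0,v_4],
  ∂[v_4,v_7,v_8] = [v_7,v_8] − [v_4,v_8] + [v_4,v_7].
The 27×18 boundary matrix has rank 17 and Smith normal form diag(1,1,1,1,1,1,1,1,1,1,1,1,1,1,1,1,1).

Now H_k = ker ∂_k / im ∂_{k+1}, so:

  H_0: rank C_0 − rank ∂_1 = 9 − 8 = 1, and the invariant factors of ∂_1 are all 1, so H_0 = Z.

(K is a triangulation of the torus T^2.)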